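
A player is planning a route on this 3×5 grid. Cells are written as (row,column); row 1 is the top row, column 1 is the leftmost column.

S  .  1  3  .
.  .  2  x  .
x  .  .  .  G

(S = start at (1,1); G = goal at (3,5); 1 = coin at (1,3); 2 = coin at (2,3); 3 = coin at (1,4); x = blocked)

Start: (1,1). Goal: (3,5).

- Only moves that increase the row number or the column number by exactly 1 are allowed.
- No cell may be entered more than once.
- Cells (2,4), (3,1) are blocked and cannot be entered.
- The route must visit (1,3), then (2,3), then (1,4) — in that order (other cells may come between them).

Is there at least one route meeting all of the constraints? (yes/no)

(1,4) lies above (2,3), so going from (2,3) to (1,4) would need an upward move — but moves only go right/down, so (2,3) cannot be visited before (1,4).

no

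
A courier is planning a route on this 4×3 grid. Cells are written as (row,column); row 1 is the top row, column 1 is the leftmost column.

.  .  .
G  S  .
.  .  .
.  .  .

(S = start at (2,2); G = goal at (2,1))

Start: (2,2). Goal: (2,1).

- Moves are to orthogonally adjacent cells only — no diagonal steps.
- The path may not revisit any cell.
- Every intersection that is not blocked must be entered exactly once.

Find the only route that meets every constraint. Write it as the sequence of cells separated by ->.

(2,2) -> (3,2) -> (3,1) -> (4,1) -> (4,2) -> (4,3) -> (3,3) -> (2,3) -> (1,3) -> (1,2) -> (1,1) -> (2,1)

Need to visit all 12 open cells exactly once, starting at (2,2) and ending at (2,1).
Cell (4,1) has only two open neighbours ((3,1) and (4,2)), so the path must pass straight through it: one of those is the cell it's entered from and the other is where it exits.
Route from (2,2): down 1 to (3,2), left 1 to (3,1), down 1 to (4,1), right 2 to (4,3), up 3 to (1,3), left 2 to (1,1), down 1 to (2,1) — 11 moves in all.
Check: all 12 open cells covered.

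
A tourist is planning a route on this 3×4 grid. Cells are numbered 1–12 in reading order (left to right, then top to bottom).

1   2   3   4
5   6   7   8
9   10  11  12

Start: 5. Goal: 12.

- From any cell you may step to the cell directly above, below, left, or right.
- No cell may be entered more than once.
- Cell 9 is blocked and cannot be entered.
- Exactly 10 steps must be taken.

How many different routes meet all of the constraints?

2

Need simple routes of exactly 10 moves from 5 to 12 (Manhattan distance 4, so 3 moves are spent on a detour and 3 undoing it).
Enumerating: 5 1 2 6 10 11 7 3 4 8 12 | 5 1 2 3 4 8 7 6 10 11 12.
That gives 2 routes.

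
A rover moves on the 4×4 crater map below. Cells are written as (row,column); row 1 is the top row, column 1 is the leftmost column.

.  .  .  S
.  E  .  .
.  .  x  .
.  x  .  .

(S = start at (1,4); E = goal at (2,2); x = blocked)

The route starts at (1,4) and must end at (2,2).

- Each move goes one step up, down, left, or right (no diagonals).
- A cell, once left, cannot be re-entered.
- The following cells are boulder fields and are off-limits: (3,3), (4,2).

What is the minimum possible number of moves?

The Manhattan distance from (1,4) to (2,2) is |1−2| + |4−2| = 3, so at least 3 moves are needed.
A route of 3 moves achieves this: (1,4) → (2,4) → (2,3) → (2,2).
Since 3 matches the lower bound, it is optimal.

3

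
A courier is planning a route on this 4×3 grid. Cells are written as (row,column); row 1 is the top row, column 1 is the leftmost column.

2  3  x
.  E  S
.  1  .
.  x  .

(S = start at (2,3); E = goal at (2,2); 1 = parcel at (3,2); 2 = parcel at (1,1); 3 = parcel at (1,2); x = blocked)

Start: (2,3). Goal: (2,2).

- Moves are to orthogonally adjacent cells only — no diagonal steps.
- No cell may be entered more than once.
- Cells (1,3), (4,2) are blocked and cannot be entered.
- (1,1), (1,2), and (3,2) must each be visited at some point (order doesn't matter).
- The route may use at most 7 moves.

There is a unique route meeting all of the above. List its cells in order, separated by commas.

(2,3), (3,3), (3,2), (3,1), (2,1), (1,1), (1,2), (2,2)

Any route must reach (1,1), (1,2), and (3,2) and still end at (2,2) within 7 moves, so the order of the required stops is forced.
Route from (2,3): down to (3,3), 2× left (reaching (3,1)), 2× up (reaching (1,1)), right to (1,2), down to (2,2) — 7 moves in all.
Check: all required cells visited; 7 ≤ 7 moves.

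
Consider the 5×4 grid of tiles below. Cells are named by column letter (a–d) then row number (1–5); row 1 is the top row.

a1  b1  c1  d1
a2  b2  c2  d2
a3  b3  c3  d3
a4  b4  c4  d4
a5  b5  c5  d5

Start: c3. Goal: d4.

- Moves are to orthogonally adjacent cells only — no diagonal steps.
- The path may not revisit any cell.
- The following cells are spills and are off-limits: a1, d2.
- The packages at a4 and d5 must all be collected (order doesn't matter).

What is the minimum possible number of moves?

8

Any route passes through a4 and d5 in some order between c3 and d4. Summing Manhattan distances along each leg and taking the cheapest ordering (c3 → a4 → d5 → d4) gives a lower bound of 3 + 4 + 1 = 8 moves.
A route of 8 moves achieves this: c3 → c4 → b4 → a4 → a5 → b5 → c5 → d5 → d4.
Since 8 matches the lower bound, it is optimal.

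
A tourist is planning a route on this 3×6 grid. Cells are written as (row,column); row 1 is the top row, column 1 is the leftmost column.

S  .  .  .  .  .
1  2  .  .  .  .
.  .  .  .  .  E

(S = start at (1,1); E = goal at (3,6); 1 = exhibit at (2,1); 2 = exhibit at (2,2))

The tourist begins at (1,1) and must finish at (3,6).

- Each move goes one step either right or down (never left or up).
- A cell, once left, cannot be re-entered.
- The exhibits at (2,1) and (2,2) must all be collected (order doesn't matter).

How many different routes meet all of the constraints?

5

A right/down-only route from (1,1) to (3,6) makes exactly 2 down-moves and 5 right-moves in some order.
With no other constraints that would be C(7,2) = 21 routes.
A monotone route can only reach the required cells in the order (2,1), (2,2), so split there and multiply the segment counts: (1,1)→(2,1): 1; (2,1)→(2,2): 1; (2,2)→(3,6): 5; product = 5.
That gives 5 routes.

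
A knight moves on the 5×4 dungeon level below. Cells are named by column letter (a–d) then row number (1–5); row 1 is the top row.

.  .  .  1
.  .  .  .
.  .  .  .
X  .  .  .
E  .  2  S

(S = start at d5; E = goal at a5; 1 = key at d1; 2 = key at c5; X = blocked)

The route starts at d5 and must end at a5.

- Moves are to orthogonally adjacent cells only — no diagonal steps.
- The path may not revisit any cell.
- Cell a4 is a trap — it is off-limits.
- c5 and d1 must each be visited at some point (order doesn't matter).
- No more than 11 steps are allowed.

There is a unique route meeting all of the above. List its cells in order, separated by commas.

The 11-move cap with required stops at c5, d1 leaves no slack for detours.
Route from d5: 4× up (reaching d1), left to c1, 4× down (reaching c5), 2× left (reaching a5) — 11 moves in all.
Check: all required cells visited; 11 ≤ 11 moves.

d5, d4, d3, d2, d1, c1, c2, c3, c4, c5, b5, a5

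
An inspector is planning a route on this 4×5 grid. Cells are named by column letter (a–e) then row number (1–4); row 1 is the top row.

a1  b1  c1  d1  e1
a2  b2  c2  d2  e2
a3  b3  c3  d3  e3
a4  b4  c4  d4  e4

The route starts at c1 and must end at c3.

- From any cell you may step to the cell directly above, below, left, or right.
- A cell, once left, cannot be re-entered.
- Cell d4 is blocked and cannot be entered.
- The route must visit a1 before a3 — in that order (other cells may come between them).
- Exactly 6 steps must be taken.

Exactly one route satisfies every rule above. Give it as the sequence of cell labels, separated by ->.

The waypoints must appear in the order a1, a3, with no cell reused.
Route from c1: 2× left (reaching a1), 2× down (reaching a3), 2× right (reaching c3) — 6 moves in all.
Check: order respected (a1 at step 2, a3 at step 4); 6 moves as required.

c1 -> b1 -> a1 -> a2 -> a3 -> b3 -> c3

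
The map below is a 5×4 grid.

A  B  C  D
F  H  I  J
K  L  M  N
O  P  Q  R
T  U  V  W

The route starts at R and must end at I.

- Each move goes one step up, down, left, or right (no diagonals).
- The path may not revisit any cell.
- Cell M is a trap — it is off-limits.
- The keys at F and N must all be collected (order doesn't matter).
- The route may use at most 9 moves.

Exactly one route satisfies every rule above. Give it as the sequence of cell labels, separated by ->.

R -> N -> J -> D -> C -> B -> A -> F -> H -> I

The budget equals the shortest possible length, so every move has to be on a shortest route through the required cells.
Route from R: 3× up (reaching D), 3× left (reaching A), down to F, 2× right (reaching I) — 9 moves in all.
Check: all required cells visited; 9 ≤ 9 moves.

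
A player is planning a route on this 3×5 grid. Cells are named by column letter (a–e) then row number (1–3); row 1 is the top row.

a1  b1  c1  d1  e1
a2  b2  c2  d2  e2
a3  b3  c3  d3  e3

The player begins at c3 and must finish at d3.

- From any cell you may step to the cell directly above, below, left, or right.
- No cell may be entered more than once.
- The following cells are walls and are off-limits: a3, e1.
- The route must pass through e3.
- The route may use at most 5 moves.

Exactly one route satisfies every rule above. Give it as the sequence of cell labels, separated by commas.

c3, c2, d2, e2, e3, d3

The 5-move cap with required stops at e3 leaves no slack for detours.
Route from c3: up to c2, 2× right (reaching e2), down to e3, left to d3 — 5 moves in all.
Check: all required cells visited; 5 ≤ 5 moves.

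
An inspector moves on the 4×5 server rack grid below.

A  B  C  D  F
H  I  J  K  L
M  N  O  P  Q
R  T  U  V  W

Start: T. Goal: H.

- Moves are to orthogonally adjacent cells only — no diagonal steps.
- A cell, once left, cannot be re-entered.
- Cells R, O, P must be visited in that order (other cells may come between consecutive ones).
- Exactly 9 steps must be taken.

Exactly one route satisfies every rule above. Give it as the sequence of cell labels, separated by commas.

The waypoints must appear in the order R, O, P, with no cell reused.
Route from T: left to R, up to M, 3× right (reaching P), up to K, 3× left (reaching H) — 9 moves in all.
Check: order respected (R at step 1, O at step 4, P at step 5); 9 moves as required.

T, R, M, N, O, P, K, J, I, H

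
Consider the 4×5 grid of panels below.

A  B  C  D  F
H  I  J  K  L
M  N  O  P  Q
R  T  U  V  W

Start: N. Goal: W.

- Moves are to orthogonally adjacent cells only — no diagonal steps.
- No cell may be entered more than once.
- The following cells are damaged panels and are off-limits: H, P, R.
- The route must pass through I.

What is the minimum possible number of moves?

6

Any route passes through I somewhere between N and W. Summing Manhattan distances along the two legs (N → I → W) gives a lower bound of 1 + 5 = 6 moves.
A route of 6 moves achieves this: N → I → J → O → U → V → W.
Since 6 matches the lower bound, it is optimal.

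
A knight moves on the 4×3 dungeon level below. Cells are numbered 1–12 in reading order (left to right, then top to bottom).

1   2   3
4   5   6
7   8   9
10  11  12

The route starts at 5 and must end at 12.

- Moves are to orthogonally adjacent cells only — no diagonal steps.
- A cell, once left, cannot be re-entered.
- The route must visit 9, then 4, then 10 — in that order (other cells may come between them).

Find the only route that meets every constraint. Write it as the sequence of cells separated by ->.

5 -> 8 -> 9 -> 6 -> 3 -> 2 -> 1 -> 4 -> 7 -> 10 -> 11 -> 12

The waypoints must appear in the order 9, 4, 10, with no cell reused.
Route from 5: down to 8, right to 9, 2× up (reaching 3), 2× left (reaching 1), 3× down (reaching 10), 2× right (reaching 12) — 11 moves in all.
Check: order respected (9 at step 2, 4 at step 7, 10 at step 9).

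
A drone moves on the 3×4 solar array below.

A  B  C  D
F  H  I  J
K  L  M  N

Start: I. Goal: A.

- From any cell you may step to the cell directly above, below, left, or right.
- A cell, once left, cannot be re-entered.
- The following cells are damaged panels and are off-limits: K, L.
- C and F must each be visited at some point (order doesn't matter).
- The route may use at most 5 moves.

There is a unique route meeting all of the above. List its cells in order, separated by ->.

The budget equals the shortest possible length, so every move has to be on a shortest route through the required cells.
Route from I: up to C, left to B, down to H, left to F, up to A — 5 moves in all.
Check: all required cells visited; 5 ≤ 5 moves.

I -> C -> B -> H -> F -> A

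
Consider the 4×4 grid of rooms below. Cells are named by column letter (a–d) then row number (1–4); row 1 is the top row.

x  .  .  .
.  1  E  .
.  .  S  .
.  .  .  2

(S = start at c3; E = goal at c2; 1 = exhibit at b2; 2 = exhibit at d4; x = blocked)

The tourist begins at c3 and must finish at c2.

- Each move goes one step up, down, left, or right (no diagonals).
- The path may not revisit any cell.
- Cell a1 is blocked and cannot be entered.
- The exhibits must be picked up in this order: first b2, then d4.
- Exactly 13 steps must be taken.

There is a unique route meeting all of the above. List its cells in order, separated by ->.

c3 -> b3 -> b2 -> a2 -> a3 -> a4 -> b4 -> c4 -> d4 -> d3 -> d2 -> d1 -> c1 -> c2

The waypoints must appear in the order b2, d4, with no cell reused.
Route from c3: left 1 to b3, up 1 to b2, left 1 to a2, down 2 to a4, right 3 to d4, up 3 to d1, left 1 to c1, down 1 to c2 — 13 moves in all.
Check: order respected (1 at step 2, 2 at step 8); 13 moves as required.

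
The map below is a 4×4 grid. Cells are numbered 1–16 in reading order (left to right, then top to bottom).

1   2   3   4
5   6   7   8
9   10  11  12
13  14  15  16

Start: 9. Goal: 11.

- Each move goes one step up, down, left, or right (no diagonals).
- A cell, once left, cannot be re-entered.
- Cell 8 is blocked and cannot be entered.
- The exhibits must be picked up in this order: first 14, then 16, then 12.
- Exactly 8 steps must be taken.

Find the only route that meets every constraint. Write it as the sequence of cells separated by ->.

The waypoints must appear in the order 14, 16, 12, with no cell reused.
Route from 9: up 1 to 5, right 1 to 6, down 2 to 14, right 2 to 16, up 1 to 12, left 1 to 11 — 8 moves in all.
Check: order respected (14 at step 4, 16 at step 6, 12 at step 7); 8 moves as required.

9 -> 5 -> 6 -> 10 -> 14 -> 15 -> 16 -> 12 -> 11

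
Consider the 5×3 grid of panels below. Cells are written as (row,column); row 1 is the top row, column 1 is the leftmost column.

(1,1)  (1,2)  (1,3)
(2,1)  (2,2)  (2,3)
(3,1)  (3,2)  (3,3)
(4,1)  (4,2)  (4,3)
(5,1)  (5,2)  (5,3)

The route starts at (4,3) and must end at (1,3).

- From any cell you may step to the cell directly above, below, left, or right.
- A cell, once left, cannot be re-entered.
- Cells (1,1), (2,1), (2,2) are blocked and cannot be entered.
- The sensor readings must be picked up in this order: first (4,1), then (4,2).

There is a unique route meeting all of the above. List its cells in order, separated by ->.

The waypoints must appear in the order (4,1), (4,2), with no cell reused.
Route from (4,3): down to (5,3), 2× left (reaching (5,1)), up to (4,1), right to (4,2), up to (3,2), right to (3,3), 2× up (reaching (1,3)) — 9 moves in all.
Check: order respected ((4,1) at step 4, (4,2) at step 5).

(4,3) -> (5,3) -> (5,2) -> (5,1) -> (4,1) -> (4,2) -> (3,2) -> (3,3) -> (2,3) -> (1,3)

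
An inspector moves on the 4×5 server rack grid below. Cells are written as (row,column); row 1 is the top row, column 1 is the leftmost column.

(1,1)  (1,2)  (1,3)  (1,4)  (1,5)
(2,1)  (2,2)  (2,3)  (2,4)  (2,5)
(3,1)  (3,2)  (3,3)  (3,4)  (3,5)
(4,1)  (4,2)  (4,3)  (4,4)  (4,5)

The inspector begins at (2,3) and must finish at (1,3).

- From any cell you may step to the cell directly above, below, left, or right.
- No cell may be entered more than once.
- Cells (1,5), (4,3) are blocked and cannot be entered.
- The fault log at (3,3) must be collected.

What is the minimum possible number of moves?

Any route passes through (3,3) somewhere between (2,3) and (1,3). Summing Manhattan distances along the two legs ((2,3) → (3,3) → (1,3)) gives a lower bound of 1 + 2 = 3 moves.
The shortest route satisfying every rule uses 5 moves: (2,3) → (3,3) → (3,2) → (2,2) → (1,2) → (1,3).
The no-revisit rule (legs can't share cells) pushes the minimum above the 3-move bound; an exhaustive check rules out every length from 3 to 4, leaving 5 as the minimum.

5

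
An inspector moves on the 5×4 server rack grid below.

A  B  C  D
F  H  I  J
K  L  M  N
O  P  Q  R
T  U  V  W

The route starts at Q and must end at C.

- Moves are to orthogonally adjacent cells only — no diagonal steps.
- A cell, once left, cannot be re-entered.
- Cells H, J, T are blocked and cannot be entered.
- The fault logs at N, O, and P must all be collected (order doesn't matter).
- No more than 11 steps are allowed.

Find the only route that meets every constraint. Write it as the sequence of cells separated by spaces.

The budget equals the shortest possible length, so every move has to be on a shortest route through the required cells.
Route from Q: right 1 to R, up 1 to N, left 2 to L, down 1 to P, left 1 to O, up 3 to A, right 2 to C — 11 moves in all.
Check: all required cells visited; 11 ≤ 11 moves.

Q R N M L P O K F A B C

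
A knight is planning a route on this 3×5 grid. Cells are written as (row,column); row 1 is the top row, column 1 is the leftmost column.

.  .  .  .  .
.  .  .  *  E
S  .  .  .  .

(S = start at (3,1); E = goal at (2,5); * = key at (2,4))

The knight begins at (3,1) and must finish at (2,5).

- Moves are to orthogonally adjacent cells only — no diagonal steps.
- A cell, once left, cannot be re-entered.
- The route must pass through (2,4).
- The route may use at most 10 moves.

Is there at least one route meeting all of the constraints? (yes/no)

yes

One route that works: (3,1) → (2,1) → (2,2) → (2,3) → (2,4) → (2,5).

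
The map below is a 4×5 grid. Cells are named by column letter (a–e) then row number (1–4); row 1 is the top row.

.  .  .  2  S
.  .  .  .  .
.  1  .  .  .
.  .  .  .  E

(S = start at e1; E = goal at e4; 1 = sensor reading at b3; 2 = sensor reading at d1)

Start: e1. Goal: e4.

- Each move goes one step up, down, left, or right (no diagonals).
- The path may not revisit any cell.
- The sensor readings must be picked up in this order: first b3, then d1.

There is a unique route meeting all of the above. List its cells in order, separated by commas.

e1, e2, e3, d3, c3, b3, b2, c2, d2, d1, c1, b1, a1, a2, a3, a4, b4, c4, d4, e4

The waypoints must appear in the order b3, d1, with no cell reused.
Route from e1: down 2 to e3, left 3 to b3, up 1 to b2, right 2 to d2, up 1 to d1, left 3 to a1, down 3 to a4, right 4 to e4 — 19 moves in all.
Check: order respected (1 at step 5, 2 at step 9).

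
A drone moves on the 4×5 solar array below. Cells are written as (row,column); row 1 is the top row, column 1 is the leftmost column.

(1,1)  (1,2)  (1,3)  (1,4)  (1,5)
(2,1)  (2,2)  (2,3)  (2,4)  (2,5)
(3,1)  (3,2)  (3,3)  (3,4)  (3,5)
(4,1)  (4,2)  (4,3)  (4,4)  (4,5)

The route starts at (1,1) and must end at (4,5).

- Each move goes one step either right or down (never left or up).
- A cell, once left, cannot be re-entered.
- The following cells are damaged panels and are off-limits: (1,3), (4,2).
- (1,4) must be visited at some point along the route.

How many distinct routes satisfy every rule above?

A right/down-only route from (1,1) to (4,5) makes exactly 3 down-moves and 4 right-moves in some order.
With no other constraints that would be C(7,3) = 35 routes.
Split at (1,4) and multiply the segment counts (each segment already excludes blocked cells): (1,1)→(1,4): 0; (1,4)→(4,5): 4; product = 0.
No route satisfies every constraint, so the count is 0.

0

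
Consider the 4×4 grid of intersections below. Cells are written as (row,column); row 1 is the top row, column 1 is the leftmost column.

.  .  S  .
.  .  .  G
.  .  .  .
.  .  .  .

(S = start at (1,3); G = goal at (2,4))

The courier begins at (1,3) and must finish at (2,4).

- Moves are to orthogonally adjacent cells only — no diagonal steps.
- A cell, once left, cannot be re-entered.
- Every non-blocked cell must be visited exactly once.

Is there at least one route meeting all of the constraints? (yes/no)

no

Colour the cells like a checkerboard: each orthogonal step flips colour, so a Hamiltonian route alternates colours. Here there are 8 cells of one colour and 8 of the other, with start on the same colour as the goal — the counts and endpoints can't be arranged into an alternating sequence of length 16, so no Hamiltonian route exists.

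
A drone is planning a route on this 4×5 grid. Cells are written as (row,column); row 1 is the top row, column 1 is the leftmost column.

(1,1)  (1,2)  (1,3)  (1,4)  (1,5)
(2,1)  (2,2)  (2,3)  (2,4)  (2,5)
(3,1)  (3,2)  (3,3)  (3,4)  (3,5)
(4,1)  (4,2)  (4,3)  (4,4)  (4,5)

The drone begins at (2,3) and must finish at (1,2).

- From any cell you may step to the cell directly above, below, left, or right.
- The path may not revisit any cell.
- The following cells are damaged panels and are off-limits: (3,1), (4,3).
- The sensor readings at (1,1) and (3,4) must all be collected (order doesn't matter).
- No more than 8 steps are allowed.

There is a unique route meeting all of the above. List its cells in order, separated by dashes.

The 8-move cap with required stops at (1,1), (3,4) leaves no slack for detours.
Route from (2,3): right to (2,4), down to (3,4), 2× left (reaching (3,2)), up to (2,2), left to (2,1), up to (1,1), right to (1,2) — 8 moves in all.
Check: all required cells visited; 8 ≤ 8 moves.

(2,3) - (2,4) - (3,4) - (3,3) - (3,2) - (2,2) - (2,1) - (1,1) - (1,2)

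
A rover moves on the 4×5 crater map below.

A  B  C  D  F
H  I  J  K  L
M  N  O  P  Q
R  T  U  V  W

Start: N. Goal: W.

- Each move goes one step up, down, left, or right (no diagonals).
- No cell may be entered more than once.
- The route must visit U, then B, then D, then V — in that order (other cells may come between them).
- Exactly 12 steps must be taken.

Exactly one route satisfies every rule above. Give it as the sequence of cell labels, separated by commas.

The waypoints must appear in the order U, B, D, V, with no cell reused.
Route from N: down to T, right to U, 2× up (reaching J), left to I, up to B, 2× right (reaching D), 3× down (reaching V), right to W — 12 moves in all.
Check: order respected (U at step 2, B at step 6, D at step 8, V at step 11); 12 moves as required.

N, T, U, O, J, I, B, C, D, K, P, V, W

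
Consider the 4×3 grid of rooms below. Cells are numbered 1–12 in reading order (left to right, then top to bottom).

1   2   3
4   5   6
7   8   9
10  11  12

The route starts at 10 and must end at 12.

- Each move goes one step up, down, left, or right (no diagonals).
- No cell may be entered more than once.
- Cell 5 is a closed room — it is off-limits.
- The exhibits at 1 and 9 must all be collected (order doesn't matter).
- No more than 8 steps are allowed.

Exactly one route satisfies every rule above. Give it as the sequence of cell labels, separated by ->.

Any route must reach 1 and 9 and still end at 12 within 8 moves, so the order of the required stops is forced.
Route from 10: 3× up (reaching 1), 2× right (reaching 3), 3× down (reaching 12) — 8 moves in all.
Check: all required cells visited; 8 ≤ 8 moves.

10 -> 7 -> 4 -> 1 -> 2 -> 3 -> 6 -> 9 -> 12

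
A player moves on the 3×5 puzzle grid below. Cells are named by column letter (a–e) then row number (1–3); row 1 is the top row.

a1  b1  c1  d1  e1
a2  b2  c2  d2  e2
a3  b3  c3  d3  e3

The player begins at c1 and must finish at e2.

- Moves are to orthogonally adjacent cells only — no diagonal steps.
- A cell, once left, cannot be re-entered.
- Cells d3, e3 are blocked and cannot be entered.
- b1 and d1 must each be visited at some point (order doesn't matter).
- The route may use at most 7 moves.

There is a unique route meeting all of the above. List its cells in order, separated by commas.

c1, b1, b2, c2, d2, d1, e1, e2

The 7-move cap with required stops at b1, d1 leaves no slack for detours.
Route from c1: left 1 to b1, down 1 to b2, right 2 to d2, up 1 to d1, right 1 to e1, down 1 to e2 — 7 moves in all.
Check: all required cells visited; 7 ≤ 7 moves.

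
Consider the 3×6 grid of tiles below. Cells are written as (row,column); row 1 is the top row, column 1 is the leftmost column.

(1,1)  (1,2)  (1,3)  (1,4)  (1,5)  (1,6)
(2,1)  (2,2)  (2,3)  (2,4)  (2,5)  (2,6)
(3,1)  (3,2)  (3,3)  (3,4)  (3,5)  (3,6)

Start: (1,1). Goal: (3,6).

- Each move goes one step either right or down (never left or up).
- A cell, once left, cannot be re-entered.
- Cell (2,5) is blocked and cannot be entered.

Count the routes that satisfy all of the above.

A right/down-only route from (1,1) to (3,6) makes exactly 2 down-moves and 5 right-moves in some order.
With no other constraints that would be C(7,2) = 21 routes.
Subtract routes through each blocked cell (inclusion–exclusion for overlaps): − through (2,5): 10 → 11.
That gives 11 routes.

11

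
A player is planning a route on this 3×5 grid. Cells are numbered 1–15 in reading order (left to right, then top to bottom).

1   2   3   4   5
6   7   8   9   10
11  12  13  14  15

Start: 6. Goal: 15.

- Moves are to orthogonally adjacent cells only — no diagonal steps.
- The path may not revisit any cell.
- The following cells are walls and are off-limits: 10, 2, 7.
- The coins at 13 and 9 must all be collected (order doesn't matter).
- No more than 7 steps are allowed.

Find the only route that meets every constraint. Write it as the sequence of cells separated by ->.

The budget equals the shortest possible length, so every move has to be on a shortest route through the required cells.
Route from 6: down to 11, 2× right (reaching 13), up to 8, right to 9, down to 14, right to 15 — 7 moves in all.
Check: all required cells visited; 7 ≤ 7 moves.

6 -> 11 -> 12 -> 13 -> 8 -> 9 -> 14 -> 15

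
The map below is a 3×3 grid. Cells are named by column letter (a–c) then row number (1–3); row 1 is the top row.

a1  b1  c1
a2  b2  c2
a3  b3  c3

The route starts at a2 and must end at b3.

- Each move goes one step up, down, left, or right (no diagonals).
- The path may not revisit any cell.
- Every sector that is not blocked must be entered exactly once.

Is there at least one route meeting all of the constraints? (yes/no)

Colour the cells like a checkerboard: each orthogonal step flips colour, so a Hamiltonian route alternates colours. Here there are 5 cells of one colour and 4 of the other, with start on the same colour as the goal — the counts and endpoints can't be arranged into an alternating sequence of length 9, so no Hamiltonian route exists.

no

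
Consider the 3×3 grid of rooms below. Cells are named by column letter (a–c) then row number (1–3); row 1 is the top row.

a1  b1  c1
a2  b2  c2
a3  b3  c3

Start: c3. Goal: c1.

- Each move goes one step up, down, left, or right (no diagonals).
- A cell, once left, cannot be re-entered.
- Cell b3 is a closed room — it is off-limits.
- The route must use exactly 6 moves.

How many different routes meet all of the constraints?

1

Need simple routes of exactly 6 moves from c3 to c1 (Manhattan distance 2, so 2 moves are spent on a detour and 2 undoing it).
Enumerating: c3 c2 b2 a2 a1 b1 c1.
That gives 1 route.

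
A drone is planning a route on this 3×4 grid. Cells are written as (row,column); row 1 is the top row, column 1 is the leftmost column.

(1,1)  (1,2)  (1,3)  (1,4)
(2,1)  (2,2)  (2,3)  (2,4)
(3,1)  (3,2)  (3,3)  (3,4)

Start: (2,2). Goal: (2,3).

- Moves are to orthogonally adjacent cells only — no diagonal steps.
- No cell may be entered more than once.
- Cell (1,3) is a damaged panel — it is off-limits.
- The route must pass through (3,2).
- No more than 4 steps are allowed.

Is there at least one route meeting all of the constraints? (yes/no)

yes

One route that works: (2,2) → (3,2) → (3,3) → (2,3).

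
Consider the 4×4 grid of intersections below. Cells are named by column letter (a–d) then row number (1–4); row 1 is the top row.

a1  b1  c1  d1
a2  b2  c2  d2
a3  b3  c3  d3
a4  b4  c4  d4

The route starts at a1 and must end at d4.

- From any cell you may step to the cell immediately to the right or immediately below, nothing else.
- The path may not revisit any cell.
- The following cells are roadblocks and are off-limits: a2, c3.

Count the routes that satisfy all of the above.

A right/down-only route from a1 to d4 makes exactly 3 down-moves and 3 right-moves in some order.
With no other constraints that would be C(6,3) = 20 routes.
Subtract routes through each blocked cell (inclusion–exclusion for overlaps): − through a2: 10 − through c3: 12 + through a2&c3: 6 → 4.
That gives 4 routes.

4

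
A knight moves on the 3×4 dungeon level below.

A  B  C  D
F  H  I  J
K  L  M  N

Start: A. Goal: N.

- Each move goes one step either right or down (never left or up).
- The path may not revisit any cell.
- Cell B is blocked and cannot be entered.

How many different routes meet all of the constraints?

4

A right/down-only route from A to N makes exactly 2 down-moves and 3 right-moves in some order.
With no other constraints that would be C(5,2) = 10 routes.
Subtract routes through each blocked cell (inclusion–exclusion for overlaps): − through B: 6 → 4.
That gives 4 routes.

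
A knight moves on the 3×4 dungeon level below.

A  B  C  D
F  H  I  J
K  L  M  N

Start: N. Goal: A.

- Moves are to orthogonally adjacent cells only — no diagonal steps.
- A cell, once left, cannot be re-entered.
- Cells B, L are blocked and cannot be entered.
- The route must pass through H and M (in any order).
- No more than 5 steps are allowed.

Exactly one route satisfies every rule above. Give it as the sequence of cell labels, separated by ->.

The 5-move cap with required stops at H, M leaves no slack for detours.
Route from N: left 1 to M, up 1 to I, left 2 to F, up 1 to A — 5 moves in all.
Check: all required cells visited; 5 ≤ 5 moves.

N -> M -> I -> H -> F -> A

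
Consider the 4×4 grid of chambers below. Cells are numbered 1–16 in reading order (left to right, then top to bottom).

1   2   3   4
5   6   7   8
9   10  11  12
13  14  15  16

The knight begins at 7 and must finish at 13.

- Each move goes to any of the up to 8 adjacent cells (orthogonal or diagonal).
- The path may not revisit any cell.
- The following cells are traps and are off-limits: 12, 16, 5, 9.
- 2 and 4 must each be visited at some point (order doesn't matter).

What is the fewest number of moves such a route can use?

6

Any route passes through 2 and 4 in some order between 7 and 13. Summing Chebyshev distances along each leg and taking the cheapest ordering (7 → 2 → 4 → 13) gives a lower bound of 1 + 2 + 3 = 6 moves.
A route of 6 moves achieves this: 7 → 4 → 3 → 2 → 6 → 10 → 13.
Since 6 matches the lower bound, it is optimal.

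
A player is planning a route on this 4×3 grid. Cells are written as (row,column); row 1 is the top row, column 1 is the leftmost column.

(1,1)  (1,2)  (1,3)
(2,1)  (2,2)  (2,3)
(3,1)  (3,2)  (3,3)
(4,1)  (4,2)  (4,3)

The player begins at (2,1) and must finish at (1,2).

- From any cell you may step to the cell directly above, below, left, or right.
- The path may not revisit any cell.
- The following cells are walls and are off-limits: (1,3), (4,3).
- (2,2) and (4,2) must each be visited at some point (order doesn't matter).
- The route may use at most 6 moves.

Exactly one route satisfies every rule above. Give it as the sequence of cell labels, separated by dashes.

Any route must reach (2,2) and (4,2) and still end at (1,2) within 6 moves, so the order of the required stops is forced.
Route from (2,1): 2× down (reaching (4,1)), right to (4,2), 3× up (reaching (1,2)) — 6 moves in all.
Check: all required cells visited; 6 ≤ 6 moves.

(2,1) - (3,1) - (4,1) - (4,2) - (3,2) - (2,2) - (1,2)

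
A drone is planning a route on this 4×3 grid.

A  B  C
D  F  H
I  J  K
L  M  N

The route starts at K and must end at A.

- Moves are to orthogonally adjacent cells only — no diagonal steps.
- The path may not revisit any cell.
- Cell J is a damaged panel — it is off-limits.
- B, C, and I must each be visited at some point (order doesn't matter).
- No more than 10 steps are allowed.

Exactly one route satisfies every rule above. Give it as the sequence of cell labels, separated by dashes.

K - N - M - L - I - D - F - H - C - B - A

Any route must reach B, C, and I and still end at A within 10 moves, so the order of the required stops is forced.
Route from K: down to N, 2× left (reaching L), 2× up (reaching D), 2× right (reaching H), up to C, 2× left (reaching A) — 10 moves in all.
Check: all required cells visited; 10 ≤ 10 moves.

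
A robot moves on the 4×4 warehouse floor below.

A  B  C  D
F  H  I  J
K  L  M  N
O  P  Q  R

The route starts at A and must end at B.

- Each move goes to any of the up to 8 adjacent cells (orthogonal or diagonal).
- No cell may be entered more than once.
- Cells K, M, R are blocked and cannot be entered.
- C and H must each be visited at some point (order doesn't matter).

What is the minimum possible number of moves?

3

Any route passes through C and H in some order between A and B. Summing Chebyshev distances along each leg and taking the cheapest ordering (A → H → C → B) gives a lower bound of 1 + 1 + 1 = 3 moves.
A route of 3 moves achieves this: A → H → C → B.
Since 3 matches the lower bound, it is optimal.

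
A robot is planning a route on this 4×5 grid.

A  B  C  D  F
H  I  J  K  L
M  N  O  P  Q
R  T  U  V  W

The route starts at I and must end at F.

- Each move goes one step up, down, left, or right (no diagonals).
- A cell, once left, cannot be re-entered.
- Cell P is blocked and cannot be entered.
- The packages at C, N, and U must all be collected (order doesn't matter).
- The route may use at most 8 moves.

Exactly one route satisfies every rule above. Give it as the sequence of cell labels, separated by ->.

I -> N -> T -> U -> O -> J -> C -> D -> F

The 8-move cap with required stops at C, N, U leaves no slack for detours.
Route from I: down 2 to T, right 1 to U, up 3 to C, right 2 to F — 8 moves in all.
Check: all required cells visited; 8 ≤ 8 moves.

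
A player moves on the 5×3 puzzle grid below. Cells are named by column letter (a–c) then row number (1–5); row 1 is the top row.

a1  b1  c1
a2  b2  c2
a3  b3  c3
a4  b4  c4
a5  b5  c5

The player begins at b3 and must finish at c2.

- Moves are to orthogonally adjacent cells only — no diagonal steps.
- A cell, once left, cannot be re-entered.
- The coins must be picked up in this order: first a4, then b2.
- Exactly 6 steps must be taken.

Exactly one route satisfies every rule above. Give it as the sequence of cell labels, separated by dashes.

b3 - b4 - a4 - a3 - a2 - b2 - c2

The waypoints must appear in the order a4, b2, with no cell reused.
Route from b3: down to b4, left to a4, 2× up (reaching a2), 2× right (reaching c2) — 6 moves in all.
Check: order respected (a4 at step 2, b2 at step 5); 6 moves as required.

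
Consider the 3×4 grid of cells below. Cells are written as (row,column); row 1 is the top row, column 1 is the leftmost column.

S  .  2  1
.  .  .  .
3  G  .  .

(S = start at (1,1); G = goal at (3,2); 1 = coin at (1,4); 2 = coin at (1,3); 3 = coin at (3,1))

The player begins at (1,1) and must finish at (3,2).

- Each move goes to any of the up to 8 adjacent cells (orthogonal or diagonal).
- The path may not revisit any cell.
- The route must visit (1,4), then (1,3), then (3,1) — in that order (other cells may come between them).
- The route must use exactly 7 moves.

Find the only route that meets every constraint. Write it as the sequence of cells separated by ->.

The waypoints must appear in the order (1,4), (1,3), (3,1), with no cell reused.
Route from (1,1): right 1 to (1,2), down-right 1 to (2,3), up-right 1 to (1,4), left 1 to (1,3), down-left 2 to (3,1), right 1 to (3,2) — 7 moves in all.
Check: order respected (1 at step 3, 2 at step 4, 3 at step 6); 7 moves as required.

(1,1) -> (1,2) -> (2,3) -> (1,4) -> (1,3) -> (2,2) -> (3,1) -> (3,2)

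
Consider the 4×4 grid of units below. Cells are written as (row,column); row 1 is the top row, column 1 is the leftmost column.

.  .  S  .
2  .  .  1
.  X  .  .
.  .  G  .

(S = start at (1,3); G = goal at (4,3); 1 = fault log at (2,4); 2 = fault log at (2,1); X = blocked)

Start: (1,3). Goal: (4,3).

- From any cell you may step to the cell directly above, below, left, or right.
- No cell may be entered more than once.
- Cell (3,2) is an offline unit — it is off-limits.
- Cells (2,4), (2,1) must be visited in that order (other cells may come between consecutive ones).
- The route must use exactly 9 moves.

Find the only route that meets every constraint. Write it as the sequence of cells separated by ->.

(1,3) -> (1,4) -> (2,4) -> (2,3) -> (2,2) -> (2,1) -> (3,1) -> (4,1) -> (4,2) -> (4,3)

The waypoints must appear in the order (2,4), (2,1), with no cell reused.
Route from (1,3): right 1 to (1,4), down 1 to (2,4), left 3 to (2,1), down 2 to (4,1), right 2 to (4,3) — 9 moves in all.
Check: order respected (1 at step 2, 2 at step 5); 9 moves as required.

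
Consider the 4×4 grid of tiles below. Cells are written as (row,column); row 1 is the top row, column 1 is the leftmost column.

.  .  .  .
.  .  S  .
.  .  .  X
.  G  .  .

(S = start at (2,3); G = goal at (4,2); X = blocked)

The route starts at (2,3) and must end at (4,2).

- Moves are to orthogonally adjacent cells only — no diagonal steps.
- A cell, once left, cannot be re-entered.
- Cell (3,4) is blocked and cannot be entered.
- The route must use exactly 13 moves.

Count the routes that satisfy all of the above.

Need simple routes of exactly 13 moves from (2,3) to (4,2) (Manhattan distance 3, so 5 moves are spent on a detour and 5 undoing it).
No route satisfies every constraint, so the count is 0.

0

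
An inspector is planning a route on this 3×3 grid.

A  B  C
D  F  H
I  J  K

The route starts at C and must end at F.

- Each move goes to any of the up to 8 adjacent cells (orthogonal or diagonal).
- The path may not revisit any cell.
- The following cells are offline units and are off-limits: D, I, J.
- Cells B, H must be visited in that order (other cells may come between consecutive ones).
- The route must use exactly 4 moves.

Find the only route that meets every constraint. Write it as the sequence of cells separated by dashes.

The waypoints must appear in the order B, H, with no cell reused.
Route from C: left 1 to B, down-right 1 to H, down 1 to K, up-left 1 to F — 4 moves in all.
Check: order respected (B at step 1, H at step 2); 4 moves as required.

C - B - H - K - F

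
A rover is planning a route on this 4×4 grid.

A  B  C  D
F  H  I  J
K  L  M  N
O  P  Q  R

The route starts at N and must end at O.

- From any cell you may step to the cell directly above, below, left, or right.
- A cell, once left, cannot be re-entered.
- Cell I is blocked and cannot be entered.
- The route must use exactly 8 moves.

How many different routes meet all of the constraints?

8

Need simple routes of exactly 8 moves from N to O (Manhattan distance 4, so 2 moves are spent on a detour and 2 undoing it).
Enumerating: N J D C B H L P O | N J D C B H L K O | N J D C B H F K O | N J D C B A F K O | N R Q M L H F K O | N R Q P L H F K O | N M Q P L H F K O | N M L H B A F K O.
That gives 8 routes.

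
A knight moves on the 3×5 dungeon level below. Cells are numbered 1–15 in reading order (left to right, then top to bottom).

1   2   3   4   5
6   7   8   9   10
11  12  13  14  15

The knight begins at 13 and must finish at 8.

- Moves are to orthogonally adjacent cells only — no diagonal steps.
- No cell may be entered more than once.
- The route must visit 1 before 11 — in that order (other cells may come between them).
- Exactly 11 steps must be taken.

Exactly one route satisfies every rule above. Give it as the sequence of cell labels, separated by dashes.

The waypoints must appear in the order 1, 11, with no cell reused.
Route from 13: right to 14, 2× up (reaching 4), 3× left (reaching 1), 2× down (reaching 11), right to 12, up to 7, right to 8 — 11 moves in all.
Check: order respected (1 at step 6, 11 at step 8); 11 moves as required.

13 - 14 - 9 - 4 - 3 - 2 - 1 - 6 - 11 - 12 - 7 - 8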